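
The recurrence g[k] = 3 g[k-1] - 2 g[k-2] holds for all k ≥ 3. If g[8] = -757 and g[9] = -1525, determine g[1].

5

Rearranging, g[k-2] = (g[k] - 3 g[k-1]) / -2.
g[7] = (-1525 - 3*(-757)) / -2 = 746/-2 = -373
g[6] = (-757 - 3*(-373)) / -2 = 362/-2 = -181
g[5] = (-373 - 3*(-181)) / -2 = 170/-2 = -85
g[4] = (-181 - 3*(-85)) / -2 = 74/-2 = -37
g[3] = (-85 - 3*(-37)) / -2 = 26/-2 = -13
g[2] = (-37 - 3*(-13)) / -2 = 2/-2 = -1
g[1] = (-13 - 3*(-1)) / -2 = -10/-2 = 5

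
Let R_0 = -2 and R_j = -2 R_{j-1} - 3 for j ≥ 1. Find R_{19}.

The fixed point is -3/(1 + 2) = -1, so R_j + 1 = -2(R_{j-1} + 1).
Hence R_j = -1·(-2)^j - 1.
R_{19} = -1·(-2)^{19} - 1 = -1·-524288 - 1 = 524287.

524287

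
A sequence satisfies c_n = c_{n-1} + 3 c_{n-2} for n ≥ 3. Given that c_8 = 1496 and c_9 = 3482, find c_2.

8

Rearranging, c_{n-2} = (c_n - c_{n-1}) / 3.
c_7 = (3482 - 1496) / 3 = 1986/3 = 662
c_6 = (1496 - 662) / 3 = 834/3 = 278
c_5 = (662 - 278) / 3 = 384/3 = 128
c_4 = (278 - 128) / 3 = 150/3 = 50
c_3 = (128 - 50) / 3 = 78/3 = 26
c_2 = (50 - 26) / 3 = 24/3 = 8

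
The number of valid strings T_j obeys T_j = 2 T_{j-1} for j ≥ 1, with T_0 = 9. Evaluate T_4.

T_1 = 2*9 = 18
T_2 = 2*18 = 36
T_3 = 2*36 = 72
T_4 = 2*72 = 144

144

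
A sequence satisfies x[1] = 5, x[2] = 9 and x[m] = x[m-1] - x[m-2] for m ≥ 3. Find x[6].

-4

x[3] = 9 - 5 = 4
x[4] = 4 - 9 = -5
x[5] = (-5) - 4 = -9
x[6] = (-9) - (-5) = -4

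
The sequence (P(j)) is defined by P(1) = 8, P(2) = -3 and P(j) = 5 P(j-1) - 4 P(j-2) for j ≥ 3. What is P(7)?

P(3) = 5*(-3) - 4*8 = -47
P(4) = 5*(-47) - 4*(-3) = -223
P(5) = 5*(-223) - 4*(-47) = -927
P(6) = 5*(-927) - 4*(-223) = -3743
P(7) = 5*(-3743) - 4*(-927) = -15007

-15007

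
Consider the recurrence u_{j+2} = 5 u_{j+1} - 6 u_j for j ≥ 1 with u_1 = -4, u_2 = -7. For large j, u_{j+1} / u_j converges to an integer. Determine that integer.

3

The characteristic equation is r^2 - 5r + 6 = 0, which factors as (r - 3)(r - 2) = 0.
So the roots are 3 and 2. Since |3| > |2| and the coefficient of 3^j is non-zero, the ratio tends to 3.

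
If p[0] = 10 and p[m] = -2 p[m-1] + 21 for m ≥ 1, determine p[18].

The fixed point is 21/(1 + 2) = 7, so p[m] - 7 = -2(p[m-1] - 7).
Hence p[m] = 3·(-2)^m + 7.
p[18] = 3·(-2)^{18} + 7 = 3·262144 + 7 = 786439.

786439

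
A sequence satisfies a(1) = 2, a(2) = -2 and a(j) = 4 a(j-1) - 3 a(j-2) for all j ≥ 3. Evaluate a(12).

a(3) = 4·(-2) - 3·2 = -14
a(4) = 4·(-14) - 3·(-2) = -50
a(5) = 4·(-50) - 3·(-14) = -158
a(6) = 4·(-158) - 3·(-50) = -482
a(7) = 4·(-482) - 3·(-158) = -1454
a(8) = 4·(-1454) - 3·(-482) = -4370
a(9) = 4·(-4370) - 3·(-1454) = -13118
a(10) = 4·(-13118) - 3·(-4370) = -39362
a(11) = 4·(-39362) - 3·(-13118) = -118094
a(12) = 4·(-118094) - 3·(-39362) = -354290

-354290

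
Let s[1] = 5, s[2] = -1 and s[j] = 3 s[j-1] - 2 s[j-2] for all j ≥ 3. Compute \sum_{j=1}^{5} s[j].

-131

s[3] = 3·(-1) - 2·5 = -13
s[4] = 3·(-13) - 2·(-1) = -37
s[5] = 3·(-37) - 2·(-13) = -85
Sum = 5 + (-1) + (-13) + (-37) + (-85) = -131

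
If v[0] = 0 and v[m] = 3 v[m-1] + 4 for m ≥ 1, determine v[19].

2324522932

The fixed point is 4/(1 - 3) = -2, so v[m] + 2 = 3(v[m-1] + 2).
Hence v[m] = 2·3^m - 2.
v[19] = 2·3^{19} - 2 = 2·1162261467 - 2 = 2324522932.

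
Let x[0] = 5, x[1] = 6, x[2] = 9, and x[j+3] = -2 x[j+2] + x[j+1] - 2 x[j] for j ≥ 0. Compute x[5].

-122

x[3] = -2·9 + 6 - 2·5 = -22
x[4] = -2·(-22) + 9 - 2·6 = 41
x[5] = -2·41 + (-22) - 2·9 = -122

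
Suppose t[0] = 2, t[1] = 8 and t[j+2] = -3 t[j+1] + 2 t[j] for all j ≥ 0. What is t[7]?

t[2] = -3·8 + 2·2 = -20
t[3] = -3·(-20) + 2·8 = 76
t[4] = -3·76 + 2·(-20) = -268
t[5] = -3·(-268) + 2·76 = 956
t[6] = -3·956 + 2·(-268) = -3404
t[7] = -3·(-3404) + 2·956 = 12124

12124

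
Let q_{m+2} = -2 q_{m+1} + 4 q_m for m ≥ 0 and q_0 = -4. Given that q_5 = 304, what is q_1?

-1

Let q_1 = y.
q_2 = -16 - 2y
q_3 = 32 + 8y
q_4 = -128 - 24y
q_5 = 384 + 80y
So 384 + 80y = 304, giving y = -1.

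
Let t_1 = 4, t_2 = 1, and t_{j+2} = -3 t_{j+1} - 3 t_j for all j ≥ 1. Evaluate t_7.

-108

t_3 = -3·1 - 3·4 = -15
t_4 = -3·(-15) - 3·1 = 42
t_5 = -3·42 - 3·(-15) = -81
t_6 = -3·(-81) - 3·42 = 117
t_7 = -3·117 - 3·(-81) = -108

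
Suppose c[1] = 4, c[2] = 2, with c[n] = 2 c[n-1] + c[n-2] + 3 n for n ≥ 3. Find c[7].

793

c[3] = 2·2 + 4 + 9 = 17
c[4] = 2·17 + 2 + 12 = 48
c[5] = 2·48 + 17 + 15 = 128
c[6] = 2·128 + 48 + 18 = 322
c[7] = 2·322 + 128 + 21 = 793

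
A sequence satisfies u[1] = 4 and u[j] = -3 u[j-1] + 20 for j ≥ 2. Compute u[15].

-4782964

The fixed point is 20/(1 + 3) = 5, so u[j] - 5 = -3(u[j-1] - 5).
Hence u[j] = -1·(-3)^{j-1} + 5.
u[15] = -1·(-3)^{14} + 5 = -1·4782969 + 5 = -4782964.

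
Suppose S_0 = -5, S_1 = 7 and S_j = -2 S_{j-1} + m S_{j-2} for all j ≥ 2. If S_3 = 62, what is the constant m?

2

S_2 = -14 - 5m
S_3 = 28 + 17m
So 28 + 17m = 62, giving m = 2.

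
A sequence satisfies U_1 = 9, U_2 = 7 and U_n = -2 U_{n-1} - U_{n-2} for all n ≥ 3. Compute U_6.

71

U_3 = -2*7 - 9 = -23
U_4 = -2*(-23) - 7 = 39
U_5 = -2*39 - (-23) = -55
U_6 = -2*(-55) - 39 = 71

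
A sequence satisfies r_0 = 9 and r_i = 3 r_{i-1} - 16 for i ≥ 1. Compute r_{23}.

94143178835

The fixed point is -16/(1 - 3) = 8, so r_i - 8 = 3(r_{i-1} - 8).
Hence r_i = 1·3^i + 8.
r_{23} = 1·3^{23} + 8 = 1·94143178827 + 8 = 94143178835.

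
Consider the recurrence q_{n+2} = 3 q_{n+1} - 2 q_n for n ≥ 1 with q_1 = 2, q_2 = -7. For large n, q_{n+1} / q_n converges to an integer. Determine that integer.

The characteristic equation is r^2 - 3r + 2 = 0, which factors as (r - 2)(r - 1) = 0.
So the roots are 2 and 1. Since |2| > |1| and the coefficient of 2^n is non-zero, the ratio tends to 2.

2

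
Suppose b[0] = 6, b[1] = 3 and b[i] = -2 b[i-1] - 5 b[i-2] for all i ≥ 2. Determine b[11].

b[2] = -2(3) - 5(6) = -36
b[3] = -2(-36) - 5(3) = 57
b[4] = -2(57) - 5(-36) = 66
b[5] = -2(66) - 5(57) = -417
b[6] = -2(-417) - 5(66) = 504
b[7] = -2(504) - 5(-417) = 1077
b[8] = -2(1077) - 5(504) = -4674
b[9] = -2(-4674) - 5(1077) = 3963
b[10] = -2(3963) - 5(-4674) = 15444
b[11] = -2(15444) - 5(3963) = -50703

-50703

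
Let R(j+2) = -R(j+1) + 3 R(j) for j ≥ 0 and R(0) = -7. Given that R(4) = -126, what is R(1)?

6

Let R(1) = w.
R(2) = -21 - w
R(3) = 21 + 4w
R(4) = -84 - 7w
So -84 - 7w = -126, giving w = 6.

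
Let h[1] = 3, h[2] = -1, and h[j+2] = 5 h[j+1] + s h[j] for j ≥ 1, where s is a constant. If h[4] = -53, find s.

h[3] = -5 + 3s
h[4] = -25 + 14s
So -25 + 14s = -53, giving s = -2.

-2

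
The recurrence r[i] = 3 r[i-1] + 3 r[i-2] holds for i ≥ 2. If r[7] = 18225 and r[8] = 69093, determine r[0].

Rearranging, r[i-2] = (r[i] - 3 r[i-1]) / 3.
r[6] = (69093 - 3(18225)) / 3 = 14418/3 = 4806
r[5] = (18225 - 3(4806)) / 3 = 3807/3 = 1269
r[4] = (4806 - 3(1269)) / 3 = 999/3 = 333
r[3] = (1269 - 3(333)) / 3 = 270/3 = 90
r[2] = (333 - 3(90)) / 3 = 63/3 = 21
r[1] = (90 - 3(21)) / 3 = 27/3 = 9
r[0] = (21 - 3(9)) / 3 = -6/3 = -2

-2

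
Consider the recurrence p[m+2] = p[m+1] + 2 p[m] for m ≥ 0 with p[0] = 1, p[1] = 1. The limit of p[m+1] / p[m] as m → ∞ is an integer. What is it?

2

The characteristic equation is r^2 - r - 2 = 0, which factors as (r - 2)(r + 1) = 0.
So the roots are 2 and -1. Since |2| > |-1| and the coefficient of 2^m is non-zero, the ratio tends to 2.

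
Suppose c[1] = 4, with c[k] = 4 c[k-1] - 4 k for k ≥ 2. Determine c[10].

c[2] = 4(4) - 8 = 8
c[3] = 4(8) - 12 = 20
c[4] = 4(20) - 16 = 64
c[5] = 4(64) - 20 = 236
c[6] = 4(236) - 24 = 920
c[7] = 4(920) - 28 = 3652
c[8] = 4(3652) - 32 = 14576
c[9] = 4(14576) - 36 = 58268
c[10] = 4(58268) - 40 = 233032

233032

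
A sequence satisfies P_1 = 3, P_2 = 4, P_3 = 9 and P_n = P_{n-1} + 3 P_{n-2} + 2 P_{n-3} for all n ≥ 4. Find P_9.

2533

P_4 = 9 + 3·4 + 2·3 = 27
P_5 = 27 + 3·9 + 2·4 = 62
P_6 = 62 + 3·27 + 2·9 = 161
P_7 = 161 + 3·62 + 2·27 = 401
P_8 = 401 + 3·161 + 2·62 = 1008
P_9 = 1008 + 3·401 + 2·161 = 2533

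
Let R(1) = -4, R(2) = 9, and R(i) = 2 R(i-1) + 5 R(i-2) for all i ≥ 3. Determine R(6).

349

R(3) = 2(9) + 5(-4) = -2
R(4) = 2(-2) + 5(9) = 41
R(5) = 2(41) + 5(-2) = 72
R(6) = 2(72) + 5(41) = 349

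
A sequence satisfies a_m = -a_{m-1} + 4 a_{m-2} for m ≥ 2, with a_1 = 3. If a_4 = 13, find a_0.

Let a_0 = v.
a_2 = -3 + 4v
a_3 = 15 - 4v
a_4 = -27 + 20v
So -27 + 20v = 13, giving v = 2.

2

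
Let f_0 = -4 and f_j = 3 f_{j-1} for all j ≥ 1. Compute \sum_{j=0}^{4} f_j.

f_1 = 3·(-4) = -12
f_2 = 3·(-12) = -36
f_3 = 3·(-36) = -108
f_4 = 3·(-108) = -324
Sum = (-4) + (-12) + (-36) + (-108) + (-324) = -484

-484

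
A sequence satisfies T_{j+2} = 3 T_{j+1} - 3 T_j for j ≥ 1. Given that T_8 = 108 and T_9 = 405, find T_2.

Rearranging, T_{j-2} = (T_j - 3 T_{j-1}) / -3.
T_7 = (405 - 3*108) / -3 = 81/-3 = -27
T_6 = (108 - 3*(-27)) / -3 = 189/-3 = -63
T_5 = (-27 - 3*(-63)) / -3 = 162/-3 = -54
T_4 = (-63 - 3*(-54)) / -3 = 99/-3 = -33
T_3 = (-54 - 3*(-33)) / -3 = 45/-3 = -15
T_2 = (-33 - 3*(-15)) / -3 = 12/-3 = -4

-4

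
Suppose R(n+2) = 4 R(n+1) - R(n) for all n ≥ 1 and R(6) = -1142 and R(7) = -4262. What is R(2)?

-6

Rearranging, R(n-2) = -(R(n) - 4 R(n-1)).
R(5) = -(-4262 - 4(-1142)) = -306
R(4) = -(-1142 - 4(-306)) = -82
R(3) = -(-306 - 4(-82)) = -22
R(2) = -(-82 - 4(-22)) = -6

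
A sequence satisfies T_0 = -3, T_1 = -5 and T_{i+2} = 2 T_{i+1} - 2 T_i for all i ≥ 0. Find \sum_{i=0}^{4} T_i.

2

T_2 = 2(-5) - 2(-3) = -4
T_3 = 2(-4) - 2(-5) = 2
T_4 = 2(2) - 2(-4) = 12
Sum = (-3) + (-5) + (-4) + 2 + 12 = 2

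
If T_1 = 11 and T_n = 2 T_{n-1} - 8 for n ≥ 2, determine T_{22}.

The fixed point is -8/(1 - 2) = 8, so T_n - 8 = 2(T_{n-1} - 8).
Hence T_n = 3·2^{n-1} + 8.
T_{22} = 3·2^{21} + 8 = 3·2097152 + 8 = 6291464.

6291464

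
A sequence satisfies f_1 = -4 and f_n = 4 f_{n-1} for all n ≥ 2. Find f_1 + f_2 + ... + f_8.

f_2 = 4(-4) = -16
f_3 = 4(-16) = -64
f_4 = 4(-64) = -256
f_5 = 4(-256) = -1024
f_6 = 4(-1024) = -4096
f_7 = 4(-4096) = -16384
f_8 = 4(-16384) = -65536
Sum = (-4) + (-16) + (-64) + (-256) + (-1024) + (-4096) + (-16384) + (-65536) = -87380

-87380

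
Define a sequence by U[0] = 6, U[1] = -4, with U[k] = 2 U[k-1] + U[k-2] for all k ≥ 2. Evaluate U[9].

U[2] = 2*(-4) + 6 = -2
U[3] = 2*(-2) + (-4) = -8
U[4] = 2*(-8) + (-2) = -18
U[5] = 2*(-18) + (-8) = -44
U[6] = 2*(-44) + (-18) = -106
U[7] = 2*(-106) + (-44) = -256
U[8] = 2*(-256) + (-106) = -618
U[9] = 2*(-618) + (-256) = -1492

-1492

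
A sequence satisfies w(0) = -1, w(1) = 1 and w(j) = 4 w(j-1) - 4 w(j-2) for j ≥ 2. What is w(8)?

w(2) = 4·1 - 4·(-1) = 8
w(3) = 4·8 - 4·1 = 28
w(4) = 4·28 - 4·8 = 80
w(5) = 4·80 - 4·28 = 208
w(6) = 4·208 - 4·80 = 512
w(7) = 4·512 - 4·208 = 1216
w(8) = 4·1216 - 4·512 = 2816

2816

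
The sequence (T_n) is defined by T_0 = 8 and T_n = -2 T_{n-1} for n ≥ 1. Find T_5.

-256

T_1 = -2·8 = -16
T_2 = -2·(-16) = 32
T_3 = -2·32 = -64
T_4 = -2·(-64) = 128
T_5 = -2·128 = -256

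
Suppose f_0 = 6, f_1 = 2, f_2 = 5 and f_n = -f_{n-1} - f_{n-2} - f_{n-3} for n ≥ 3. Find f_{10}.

f_3 = -5 - 2 - 6 = -13
f_4 = -(-13) - 5 - 2 = 6
f_5 = -6 - (-13) - 5 = 2
f_6 = -2 - 6 - (-13) = 5
f_7 = -5 - 2 - 6 = -13
f_8 = -(-13) - 5 - 2 = 6
f_9 = -6 - (-13) - 5 = 2
f_{10} = -2 - 6 - (-13) = 5

5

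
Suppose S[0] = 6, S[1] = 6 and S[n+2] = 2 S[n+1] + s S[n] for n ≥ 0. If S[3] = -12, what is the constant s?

S[2] = 12 + 6s
S[3] = 24 + 18s
So 24 + 18s = -12, giving s = -2.

-2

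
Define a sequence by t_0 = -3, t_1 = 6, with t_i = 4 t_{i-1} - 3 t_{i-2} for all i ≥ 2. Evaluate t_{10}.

t_2 = 4·6 - 3·(-3) = 33
t_3 = 4·33 - 3·6 = 114
t_4 = 4·114 - 3·33 = 357
t_5 = 4·357 - 3·114 = 1086
t_6 = 4·1086 - 3·357 = 3273
t_7 = 4·3273 - 3·1086 = 9834
t_8 = 4·9834 - 3·3273 = 29517
t_9 = 4·29517 - 3·9834 = 88566
t_{10} = 4·88566 - 3·29517 = 265713

265713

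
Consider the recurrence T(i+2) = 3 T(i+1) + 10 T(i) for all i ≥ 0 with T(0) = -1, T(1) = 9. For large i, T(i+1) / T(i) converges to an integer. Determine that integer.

5

The characteristic equation is r^2 - 3r - 10 = 0, which factors as (r - 5)(r + 2) = 0.
So the roots are 5 and -2. Since |5| > |-2| and the coefficient of 5^i is non-zero, the ratio tends to 5.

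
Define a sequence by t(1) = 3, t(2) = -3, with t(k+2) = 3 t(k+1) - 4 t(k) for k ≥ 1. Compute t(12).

-12147

t(3) = 3(-3) - 4(3) = -21
t(4) = 3(-21) - 4(-3) = -51
t(5) = 3(-51) - 4(-21) = -69
t(6) = 3(-69) - 4(-51) = -3
t(7) = 3(-3) - 4(-69) = 267
t(8) = 3(267) - 4(-3) = 813
t(9) = 3(813) - 4(267) = 1371
t(10) = 3(1371) - 4(813) = 861
t(11) = 3(861) - 4(1371) = -2901
t(12) = 3(-2901) - 4(861) = -12147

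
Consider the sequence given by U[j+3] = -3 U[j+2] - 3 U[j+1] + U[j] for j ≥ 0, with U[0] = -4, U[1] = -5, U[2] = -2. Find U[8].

U[3] = -3(-2) - 3(-5) + (-4) = 17
U[4] = -3(17) - 3(-2) + (-5) = -50
U[5] = -3(-50) - 3(17) + (-2) = 97
U[6] = -3(97) - 3(-50) + 17 = -124
U[7] = -3(-124) - 3(97) + (-50) = 31
U[8] = -3(31) - 3(-124) + 97 = 376

376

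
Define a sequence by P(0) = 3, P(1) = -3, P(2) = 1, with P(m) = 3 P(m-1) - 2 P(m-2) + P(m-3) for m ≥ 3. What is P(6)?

P(3) = 3(1) - 2(-3) + 3 = 12
P(4) = 3(12) - 2(1) + (-3) = 31
P(5) = 3(31) - 2(12) + 1 = 70
P(6) = 3(70) - 2(31) + 12 = 160

160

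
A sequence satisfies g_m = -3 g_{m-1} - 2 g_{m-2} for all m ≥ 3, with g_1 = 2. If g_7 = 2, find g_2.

Let g_2 = y.
g_3 = -4 - 3y
g_4 = 12 + 7y
g_5 = -28 - 15y
g_6 = 60 + 31y
g_7 = -124 - 63y
So -124 - 63y = 2, giving y = -2.

-2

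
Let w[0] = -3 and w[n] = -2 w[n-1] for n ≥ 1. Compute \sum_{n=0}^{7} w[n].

255

w[1] = -2*(-3) = 6
w[2] = -2*6 = -12
w[3] = -2*(-12) = 24
w[4] = -2*24 = -48
w[5] = -2*(-48) = 96
w[6] = -2*96 = -192
w[7] = -2*(-192) = 384
Sum = (-3) + 6 + (-12) + 24 + (-48) + 96 + (-192) + 384 = 255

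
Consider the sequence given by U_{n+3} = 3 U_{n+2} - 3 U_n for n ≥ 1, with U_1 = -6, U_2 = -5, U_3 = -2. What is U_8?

U_4 = 3(-2) - 3(-6) = 12
U_5 = 3(12) - 3(-5) = 51
U_6 = 3(51) - 3(-2) = 159
U_7 = 3(159) - 3(12) = 441
U_8 = 3(441) - 3(51) = 1170

1170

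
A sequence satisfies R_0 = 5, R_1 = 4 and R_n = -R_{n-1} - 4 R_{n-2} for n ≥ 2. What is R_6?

-232

R_2 = -4 - 4*5 = -24
R_3 = -(-24) - 4*4 = 8
R_4 = -8 - 4*(-24) = 88
R_5 = -88 - 4*8 = -120
R_6 = -(-120) - 4*88 = -232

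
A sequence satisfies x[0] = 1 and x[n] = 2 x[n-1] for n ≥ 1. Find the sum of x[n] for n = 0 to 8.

x[1] = 2(1) = 2
x[2] = 2(2) = 4
x[3] = 2(4) = 8
x[4] = 2(8) = 16
x[5] = 2(16) = 32
x[6] = 2(32) = 64
x[7] = 2(64) = 128
x[8] = 2(128) = 256
Sum = 1 + 2 + 4 + 8 + 16 + 32 + 64 + 128 + 256 = 511

511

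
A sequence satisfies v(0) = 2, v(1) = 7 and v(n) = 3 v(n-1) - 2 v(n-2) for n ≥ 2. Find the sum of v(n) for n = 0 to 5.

297

v(2) = 3(7) - 2(2) = 17
v(3) = 3(17) - 2(7) = 37
v(4) = 3(37) - 2(17) = 77
v(5) = 3(77) - 2(37) = 157
Sum = 2 + 7 + 17 + 37 + 77 + 157 = 297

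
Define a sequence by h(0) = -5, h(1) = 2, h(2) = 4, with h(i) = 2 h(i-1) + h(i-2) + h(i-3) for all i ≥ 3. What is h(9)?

1706

h(3) = 2(4) + 2 + (-5) = 5
h(4) = 2(5) + 4 + 2 = 16
h(5) = 2(16) + 5 + 4 = 41
h(6) = 2(41) + 16 + 5 = 103
h(7) = 2(103) + 41 + 16 = 263
h(8) = 2(263) + 103 + 41 = 670
h(9) = 2(670) + 263 + 103 = 1706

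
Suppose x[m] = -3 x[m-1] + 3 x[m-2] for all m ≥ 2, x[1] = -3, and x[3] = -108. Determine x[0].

Let x[0] = w.
x[2] = 9 + 3w
x[3] = -36 - 9w
So -36 - 9w = -108, giving w = 8.

8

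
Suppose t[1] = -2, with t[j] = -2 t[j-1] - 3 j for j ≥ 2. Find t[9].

t[2] = -2·(-2) - 6 = -2
t[3] = -2·(-2) - 9 = -5
t[4] = -2·(-5) - 12 = -2
t[5] = -2·(-2) - 15 = -11
t[6] = -2·(-11) - 18 = 4
t[7] = -2·4 - 21 = -29
t[8] = -2·(-29) - 24 = 34
t[9] = -2·34 - 27 = -95

-95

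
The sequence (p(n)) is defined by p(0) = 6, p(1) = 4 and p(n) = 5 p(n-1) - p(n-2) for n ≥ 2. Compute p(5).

1514

p(2) = 5*4 - 6 = 14
p(3) = 5*14 - 4 = 66
p(4) = 5*66 - 14 = 316
p(5) = 5*316 - 66 = 1514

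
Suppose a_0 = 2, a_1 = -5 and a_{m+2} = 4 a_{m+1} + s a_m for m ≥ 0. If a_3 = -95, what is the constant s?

a_2 = -20 + 2s
a_3 = -80 + 3s
So -80 + 3s = -95, giving s = -5.

-5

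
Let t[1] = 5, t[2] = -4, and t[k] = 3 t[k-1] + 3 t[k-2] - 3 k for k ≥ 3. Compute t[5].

-159

t[3] = 3·(-4) + 3·5 - 9 = -6
t[4] = 3·(-6) + 3·(-4) - 12 = -42
t[5] = 3·(-42) + 3·(-6) - 15 = -159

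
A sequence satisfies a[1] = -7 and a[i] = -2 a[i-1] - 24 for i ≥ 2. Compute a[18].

-131080

The fixed point is -24/(1 + 2) = -8, so a[i] + 8 = -2(a[i-1] + 8).
Hence a[i] = 1·(-2)^{i-1} - 8.
a[18] = 1·(-2)^{17} - 8 = 1·-131072 - 8 = -131080.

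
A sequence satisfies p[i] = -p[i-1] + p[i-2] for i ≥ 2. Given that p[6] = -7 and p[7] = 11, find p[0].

Rearranging, p[i-2] = p[i] + p[i-1].
p[5] = 11 + (-7) = 4
p[4] = -7 + 4 = -3
p[3] = 4 + (-3) = 1
p[2] = -3 + 1 = -2
p[1] = 1 + (-2) = -1
p[0] = -2 + (-1) = -3

-3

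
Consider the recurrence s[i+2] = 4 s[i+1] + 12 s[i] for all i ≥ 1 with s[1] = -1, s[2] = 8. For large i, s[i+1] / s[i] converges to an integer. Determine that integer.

6

The characteristic equation is r^2 - 4r - 12 = 0, which factors as (r - 6)(r + 2) = 0.
So the roots are 6 and -2. Since |6| > |-2| and the coefficient of 6^i is non-zero, the ratio tends to 6.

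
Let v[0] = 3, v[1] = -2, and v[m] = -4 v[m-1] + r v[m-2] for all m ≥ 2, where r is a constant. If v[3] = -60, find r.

v[2] = 8 + 3r
v[3] = -32 - 14r
So -32 - 14r = -60, giving r = 2.

2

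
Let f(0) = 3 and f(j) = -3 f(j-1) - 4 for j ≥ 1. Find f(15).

-57395629

The fixed point is -4/(1 + 3) = -1, so f(j) + 1 = -3(f(j-1) + 1).
Hence f(j) = 4·(-3)^j - 1.
f(15) = 4·(-3)^{15} - 1 = 4·-14348907 - 1 = -57395629.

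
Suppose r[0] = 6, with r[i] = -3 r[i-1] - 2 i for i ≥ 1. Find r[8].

r[1] = -3*6 - 2 = -20
r[2] = -3*(-20) - 4 = 56
r[3] = -3*56 - 6 = -174
r[4] = -3*(-174) - 8 = 514
r[5] = -3*514 - 10 = -1552
r[6] = -3*(-1552) - 12 = 4644
r[7] = -3*4644 - 14 = -13946
r[8] = -3*(-13946) - 16 = 41822

41822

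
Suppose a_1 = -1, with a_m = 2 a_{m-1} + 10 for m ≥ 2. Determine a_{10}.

4598

a_2 = 2·(-1) + 10 = 8
a_3 = 2·8 + 10 = 26
a_4 = 2·26 + 10 = 62
a_5 = 2·62 + 10 = 134
a_6 = 2·134 + 10 = 278
a_7 = 2·278 + 10 = 566
a_8 = 2·566 + 10 = 1142
a_9 = 2·1142 + 10 = 2294
a_{10} = 2·2294 + 10 = 4598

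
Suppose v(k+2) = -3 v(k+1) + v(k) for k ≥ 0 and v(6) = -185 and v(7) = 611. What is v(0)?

Rearranging, v(k-2) = v(k) + 3 v(k-1).
v(5) = 611 + 3*(-185) = 56
v(4) = -185 + 3*56 = -17
v(3) = 56 + 3*(-17) = 5
v(2) = -17 + 3*5 = -2
v(1) = 5 + 3*(-2) = -1
v(0) = -2 + 3*(-1) = -5

-5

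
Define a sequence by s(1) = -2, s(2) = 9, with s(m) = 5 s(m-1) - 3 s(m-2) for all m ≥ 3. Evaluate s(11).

s(3) = 5(9) - 3(-2) = 51
s(4) = 5(51) - 3(9) = 228
s(5) = 5(228) - 3(51) = 987
s(6) = 5(987) - 3(228) = 4251
s(7) = 5(4251) - 3(987) = 18294
s(8) = 5(18294) - 3(4251) = 78717
s(9) = 5(78717) - 3(18294) = 338703
s(10) = 5(338703) - 3(78717) = 1457364
s(11) = 5(1457364) - 3(338703) = 6270711

6270711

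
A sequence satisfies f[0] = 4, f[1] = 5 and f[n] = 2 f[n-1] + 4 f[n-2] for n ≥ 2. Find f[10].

f[2] = 2·5 + 4·4 = 26
f[3] = 2·26 + 4·5 = 72
f[4] = 2·72 + 4·26 = 248
f[5] = 2·248 + 4·72 = 784
f[6] = 2·784 + 4·248 = 2560
f[7] = 2·2560 + 4·784 = 8256
f[8] = 2·8256 + 4·2560 = 26752
f[9] = 2·26752 + 4·8256 = 86528
f[10] = 2·86528 + 4·26752 = 280064

280064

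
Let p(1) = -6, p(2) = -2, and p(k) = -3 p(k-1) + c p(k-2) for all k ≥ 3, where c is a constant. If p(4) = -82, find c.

p(3) = 6 - 6c
p(4) = -18 + 16c
So -18 + 16c = -82, giving c = -4.

-4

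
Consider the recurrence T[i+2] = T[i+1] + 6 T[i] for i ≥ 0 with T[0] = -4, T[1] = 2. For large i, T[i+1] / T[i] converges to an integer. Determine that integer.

3

The characteristic equation is r^2 - r - 6 = 0, which factors as (r - 3)(r + 2) = 0.
So the roots are 3 and -2. Since |3| > |-2| and the coefficient of 3^i is non-zero, the ratio tends to 3.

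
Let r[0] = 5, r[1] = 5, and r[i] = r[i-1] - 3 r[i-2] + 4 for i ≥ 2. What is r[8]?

r[2] = 5 - 3*5 + 4 = -6
r[3] = (-6) - 3*5 + 4 = -17
r[4] = (-17) - 3*(-6) + 4 = 5
r[5] = 5 - 3*(-17) + 4 = 60
r[6] = 60 - 3*5 + 4 = 49
r[7] = 49 - 3*60 + 4 = -127
r[8] = (-127) - 3*49 + 4 = -270

-270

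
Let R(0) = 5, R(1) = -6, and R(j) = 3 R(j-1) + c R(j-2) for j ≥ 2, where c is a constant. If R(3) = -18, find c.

4

R(2) = -18 + 5c
R(3) = -54 + 9c
So -54 + 9c = -18, giving c = 4.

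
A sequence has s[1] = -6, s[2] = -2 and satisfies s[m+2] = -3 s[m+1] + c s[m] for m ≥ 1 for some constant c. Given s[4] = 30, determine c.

3

s[3] = 6 - 6c
s[4] = -18 + 16c
So -18 + 16c = 30, giving c = 3.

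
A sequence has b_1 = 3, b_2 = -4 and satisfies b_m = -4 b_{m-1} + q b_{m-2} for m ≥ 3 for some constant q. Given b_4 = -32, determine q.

-2

b_3 = 16 + 3q
b_4 = -64 - 16q
So -64 - 16q = -32, giving q = -2.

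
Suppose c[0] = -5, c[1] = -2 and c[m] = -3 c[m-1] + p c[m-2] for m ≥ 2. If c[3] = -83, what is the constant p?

-5

c[2] = 6 - 5p
c[3] = -18 + 13p
So -18 + 13p = -83, giving p = -5.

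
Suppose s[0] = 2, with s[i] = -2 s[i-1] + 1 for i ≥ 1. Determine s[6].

107

s[1] = -2·2 + 1 = -3
s[2] = -2·(-3) + 1 = 7
s[3] = -2·7 + 1 = -13
s[4] = -2·(-13) + 1 = 27
s[5] = -2·27 + 1 = -53
s[6] = -2·(-53) + 1 = 107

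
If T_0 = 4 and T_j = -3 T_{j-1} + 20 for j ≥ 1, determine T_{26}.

The fixed point is 20/(1 + 3) = 5, so T_j - 5 = -3(T_{j-1} - 5).
Hence T_j = -1·(-3)^j + 5.
T_{26} = -1·(-3)^{26} + 5 = -1·2541865828329 + 5 = -2541865828324.

-2541865828324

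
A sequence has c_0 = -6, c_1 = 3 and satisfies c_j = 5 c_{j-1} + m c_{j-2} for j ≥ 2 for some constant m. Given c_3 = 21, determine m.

2

c_2 = 15 - 6m
c_3 = 75 - 27m
So 75 - 27m = 21, giving m = 2.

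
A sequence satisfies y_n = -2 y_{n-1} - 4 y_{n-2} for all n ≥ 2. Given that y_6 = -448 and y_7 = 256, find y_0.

-7

Rearranging, y_{n-2} = (y_n + 2 y_{n-1}) / -4.
y_5 = (256 + 2·(-448)) / -4 = -640/-4 = 160
y_4 = (-448 + 2·160) / -4 = -128/-4 = 32
y_3 = (160 + 2·32) / -4 = 224/-4 = -56
y_2 = (32 + 2·(-56)) / -4 = -80/-4 = 20
y_1 = (-56 + 2·20) / -4 = -16/-4 = 4
y_0 = (20 + 2·4) / -4 = 28/-4 = -7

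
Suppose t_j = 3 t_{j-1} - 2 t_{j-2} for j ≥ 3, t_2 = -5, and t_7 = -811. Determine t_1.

8

Let t_1 = v.
t_3 = -15 - 2v
t_4 = -35 - 6v
t_5 = -75 - 14v
t_6 = -155 - 30v
t_7 = -315 - 62v
So -315 - 62v = -811, giving v = 8.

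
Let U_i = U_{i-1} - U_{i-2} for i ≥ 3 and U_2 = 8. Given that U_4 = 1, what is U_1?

-1

Let U_1 = v.
U_3 = 8 - v
U_4 = -v
So -v = 1, giving v = -1.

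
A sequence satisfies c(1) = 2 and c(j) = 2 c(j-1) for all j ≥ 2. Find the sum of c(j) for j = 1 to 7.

c(2) = 2·2 = 4
c(3) = 2·4 = 8
c(4) = 2·8 = 16
c(5) = 2·16 = 32
c(6) = 2·32 = 64
c(7) = 2·64 = 128
Sum = 2 + 4 + 8 + 16 + 32 + 64 + 128 = 254

254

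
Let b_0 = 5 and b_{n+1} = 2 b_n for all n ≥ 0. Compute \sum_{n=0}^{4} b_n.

155

b_1 = 2*5 = 10
b_2 = 2*10 = 20
b_3 = 2*20 = 40
b_4 = 2*40 = 80
Sum = 5 + 10 + 20 + 40 + 80 = 155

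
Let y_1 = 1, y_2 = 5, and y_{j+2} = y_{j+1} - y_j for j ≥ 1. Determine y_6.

y_3 = 5 - 1 = 4
y_4 = 4 - 5 = -1
y_5 = (-1) - 4 = -5
y_6 = (-5) - (-1) = -4

-4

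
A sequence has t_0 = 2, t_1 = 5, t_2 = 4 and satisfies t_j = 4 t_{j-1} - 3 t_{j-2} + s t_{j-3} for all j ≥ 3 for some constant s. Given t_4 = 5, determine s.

1

t_3 = 1 + 2s
t_4 = -8 + 13s
So -8 + 13s = 5, giving s = 1.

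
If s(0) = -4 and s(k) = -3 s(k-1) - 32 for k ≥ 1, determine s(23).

The fixed point is -32/(1 + 3) = -8, so s(k) + 8 = -3(s(k-1) + 8).
Hence s(k) = 4·(-3)^k - 8.
s(23) = 4·(-3)^{23} - 8 = 4·-94143178827 - 8 = -376572715316.

-376572715316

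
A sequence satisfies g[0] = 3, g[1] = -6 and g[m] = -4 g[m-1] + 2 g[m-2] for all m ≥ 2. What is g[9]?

-1025376

g[2] = -4(-6) + 2(3) = 30
g[3] = -4(30) + 2(-6) = -132
g[4] = -4(-132) + 2(30) = 588
g[5] = -4(588) + 2(-132) = -2616
g[6] = -4(-2616) + 2(588) = 11640
g[7] = -4(11640) + 2(-2616) = -51792
g[8] = -4(-51792) + 2(11640) = 230448
g[9] = -4(230448) + 2(-51792) = -1025376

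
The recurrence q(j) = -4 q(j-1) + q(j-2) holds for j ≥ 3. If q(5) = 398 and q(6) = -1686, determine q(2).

Rearranging, q(j-2) = q(j) + 4 q(j-1).
q(4) = -1686 + 4·398 = -94
q(3) = 398 + 4·(-94) = 22
q(2) = -94 + 4·22 = -6

-6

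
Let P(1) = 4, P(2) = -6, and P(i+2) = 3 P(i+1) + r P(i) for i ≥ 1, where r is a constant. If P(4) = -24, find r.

5

P(3) = -18 + 4r
P(4) = -54 + 6r
So -54 + 6r = -24, giving r = 5.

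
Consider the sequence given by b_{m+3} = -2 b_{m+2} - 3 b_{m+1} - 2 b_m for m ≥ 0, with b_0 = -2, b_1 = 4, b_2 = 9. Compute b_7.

-10

b_3 = -2·9 - 3·4 - 2·(-2) = -26
b_4 = -2·(-26) - 3·9 - 2·4 = 17
b_5 = -2·17 - 3·(-26) - 2·9 = 26
b_6 = -2·26 - 3·17 - 2·(-26) = -51
b_7 = -2·(-51) - 3·26 - 2·17 = -10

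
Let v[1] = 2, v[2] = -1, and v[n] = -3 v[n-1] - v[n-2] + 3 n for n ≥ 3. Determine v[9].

v[3] = -3·(-1) - 2 + 9 = 10
v[4] = -3·10 - (-1) + 12 = -17
v[5] = -3·(-17) - 10 + 15 = 56
v[6] = -3·56 - (-17) + 18 = -133
v[7] = -3·(-133) - 56 + 21 = 364
v[8] = -3·364 - (-133) + 24 = -935
v[9] = -3·(-935) - 364 + 27 = 2468

2468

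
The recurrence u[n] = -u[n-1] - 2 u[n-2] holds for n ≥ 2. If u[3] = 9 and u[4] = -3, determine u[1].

Rearranging, u[n-2] = (u[n] + u[n-1]) / -2.
u[2] = (-3 + 9) / -2 = 6/-2 = -3
u[1] = (9 + (-3)) / -2 = 6/-2 = -3

-3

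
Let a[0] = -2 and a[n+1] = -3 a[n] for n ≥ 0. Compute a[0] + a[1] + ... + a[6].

a[1] = -3·(-2) = 6
a[2] = -3·6 = -18
a[3] = -3·(-18) = 54
a[4] = -3·54 = -162
a[5] = -3·(-162) = 486
a[6] = -3·486 = -1458
Sum = (-2) + 6 + (-18) + 54 + (-162) + 486 + (-1458) = -1094

-1094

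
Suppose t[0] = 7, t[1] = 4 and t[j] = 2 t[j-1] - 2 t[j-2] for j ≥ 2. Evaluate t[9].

64

t[2] = 2(4) - 2(7) = -6
t[3] = 2(-6) - 2(4) = -20
t[4] = 2(-20) - 2(-6) = -28
t[5] = 2(-28) - 2(-20) = -16
t[6] = 2(-16) - 2(-28) = 24
t[7] = 2(24) - 2(-16) = 80
t[8] = 2(80) - 2(24) = 112
t[9] = 2(112) - 2(80) = 64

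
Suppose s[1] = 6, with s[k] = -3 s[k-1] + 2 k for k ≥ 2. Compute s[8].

-11204

s[2] = -3(6) + 4 = -14
s[3] = -3(-14) + 6 = 48
s[4] = -3(48) + 8 = -136
s[5] = -3(-136) + 10 = 418
s[6] = -3(418) + 12 = -1242
s[7] = -3(-1242) + 14 = 3740
s[8] = -3(3740) + 16 = -11204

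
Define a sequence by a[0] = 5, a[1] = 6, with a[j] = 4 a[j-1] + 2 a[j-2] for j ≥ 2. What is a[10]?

a[2] = 4·6 + 2·5 = 34
a[3] = 4·34 + 2·6 = 148
a[4] = 4·148 + 2·34 = 660
a[5] = 4·660 + 2·148 = 2936
a[6] = 4·2936 + 2·660 = 13064
a[7] = 4·13064 + 2·2936 = 58128
a[8] = 4·58128 + 2·13064 = 258640
a[9] = 4·258640 + 2·58128 = 1150816
a[10] = 4·1150816 + 2·258640 = 5120544

5120544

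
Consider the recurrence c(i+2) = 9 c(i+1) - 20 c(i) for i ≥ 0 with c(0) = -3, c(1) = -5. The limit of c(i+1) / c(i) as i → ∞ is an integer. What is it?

5

The characteristic equation is r^2 - 9r + 20 = 0, which factors as (r - 5)(r - 4) = 0.
So the roots are 5 and 4. Since |5| > |4| and the coefficient of 5^i is non-zero, the ratio tends to 5.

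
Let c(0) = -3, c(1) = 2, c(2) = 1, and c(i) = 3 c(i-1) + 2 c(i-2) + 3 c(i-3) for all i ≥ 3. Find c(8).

c(3) = 3*1 + 2*2 + 3*(-3) = -2
c(4) = 3*(-2) + 2*1 + 3*2 = 2
c(5) = 3*2 + 2*(-2) + 3*1 = 5
c(6) = 3*5 + 2*2 + 3*(-2) = 13
c(7) = 3*13 + 2*5 + 3*2 = 55
c(8) = 3*55 + 2*13 + 3*5 = 206

206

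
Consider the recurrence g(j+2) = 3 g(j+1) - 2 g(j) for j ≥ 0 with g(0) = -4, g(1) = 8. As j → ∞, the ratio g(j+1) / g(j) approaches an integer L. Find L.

The characteristic equation is r^2 - 3r + 2 = 0, which factors as (r - 2)(r - 1) = 0.
So the roots are 2 and 1. Since |2| > |1| and the coefficient of 2^j is non-zero, the ratio tends to 2.

2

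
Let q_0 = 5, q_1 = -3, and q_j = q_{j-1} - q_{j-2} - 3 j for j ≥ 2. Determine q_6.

-13

q_2 = (-3) - 5 - 6 = -14
q_3 = (-14) - (-3) - 9 = -20
q_4 = (-20) - (-14) - 12 = -18
q_5 = (-18) - (-20) - 15 = -13
q_6 = (-13) - (-18) - 18 = -13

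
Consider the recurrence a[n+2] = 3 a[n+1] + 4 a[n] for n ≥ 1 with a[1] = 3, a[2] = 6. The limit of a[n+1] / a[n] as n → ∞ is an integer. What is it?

The characteristic equation is r^2 - 3r - 4 = 0, which factors as (r - 4)(r + 1) = 0.
So the roots are 4 and -1. Since |4| > |-1| and the coefficient of 4^n is non-zero, the ratio tends to 4.

4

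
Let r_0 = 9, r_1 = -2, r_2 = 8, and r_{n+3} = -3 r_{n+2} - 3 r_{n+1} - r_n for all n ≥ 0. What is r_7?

r_3 = -3(8) - 3(-2) - 9 = -27
r_4 = -3(-27) - 3(8) - (-2) = 59
r_5 = -3(59) - 3(-27) - 8 = -104
r_6 = -3(-104) - 3(59) - (-27) = 162
r_7 = -3(162) - 3(-104) - 59 = -233

-233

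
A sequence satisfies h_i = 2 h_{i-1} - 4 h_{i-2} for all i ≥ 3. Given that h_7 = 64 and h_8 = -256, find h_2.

-4

Rearranging, h_{i-2} = (h_i - 2 h_{i-1}) / -4.
h_6 = (-256 - 2(64)) / -4 = -384/-4 = 96
h_5 = (64 - 2(96)) / -4 = -128/-4 = 32
h_4 = (96 - 2(32)) / -4 = 32/-4 = -8
h_3 = (32 - 2(-8)) / -4 = 48/-4 = -12
h_2 = (-8 - 2(-12)) / -4 = 16/-4 = -4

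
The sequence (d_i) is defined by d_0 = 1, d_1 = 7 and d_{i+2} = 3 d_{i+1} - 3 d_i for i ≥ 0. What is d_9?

d_2 = 3*7 - 3*1 = 18
d_3 = 3*18 - 3*7 = 33
d_4 = 3*33 - 3*18 = 45
d_5 = 3*45 - 3*33 = 36
d_6 = 3*36 - 3*45 = -27
d_7 = 3*(-27) - 3*36 = -189
d_8 = 3*(-189) - 3*(-27) = -486
d_9 = 3*(-486) - 3*(-189) = -891

-891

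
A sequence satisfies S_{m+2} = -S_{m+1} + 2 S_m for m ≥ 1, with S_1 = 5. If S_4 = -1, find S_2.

Let S_2 = y.
S_3 = 10 - y
S_4 = -10 + 3y
So -10 + 3y = -1, giving y = 3.

3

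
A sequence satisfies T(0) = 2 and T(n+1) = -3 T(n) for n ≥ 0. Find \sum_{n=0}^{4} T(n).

122

T(1) = -3*2 = -6
T(2) = -3*(-6) = 18
T(3) = -3*18 = -54
T(4) = -3*(-54) = 162
Sum = 2 + (-6) + 18 + (-54) + 162 = 122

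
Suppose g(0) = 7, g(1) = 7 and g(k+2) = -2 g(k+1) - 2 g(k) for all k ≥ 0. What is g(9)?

g(2) = -2*7 - 2*7 = -28
g(3) = -2*(-28) - 2*7 = 42
g(4) = -2*42 - 2*(-28) = -28
g(5) = -2*(-28) - 2*42 = -28
g(6) = -2*(-28) - 2*(-28) = 112
g(7) = -2*112 - 2*(-28) = -168
g(8) = -2*(-168) - 2*112 = 112
g(9) = -2*112 - 2*(-168) = 112

112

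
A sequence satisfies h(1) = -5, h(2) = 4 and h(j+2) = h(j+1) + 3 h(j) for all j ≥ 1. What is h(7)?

-125

h(3) = 4 + 3(-5) = -11
h(4) = (-11) + 3(4) = 1
h(5) = 1 + 3(-11) = -32
h(6) = (-32) + 3(1) = -29
h(7) = (-29) + 3(-32) = -125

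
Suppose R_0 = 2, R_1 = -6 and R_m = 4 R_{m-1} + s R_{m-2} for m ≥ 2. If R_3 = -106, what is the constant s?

-5

R_2 = -24 + 2s
R_3 = -96 + 2s
So -96 + 2s = -106, giving s = -5.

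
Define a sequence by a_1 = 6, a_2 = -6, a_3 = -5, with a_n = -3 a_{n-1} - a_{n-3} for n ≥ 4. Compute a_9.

-2048

a_4 = -3*(-5) - 6 = 9
a_5 = -3*9 - (-6) = -21
a_6 = -3*(-21) - (-5) = 68
a_7 = -3*68 - 9 = -213
a_8 = -3*(-213) - (-21) = 660
a_9 = -3*660 - 68 = -2048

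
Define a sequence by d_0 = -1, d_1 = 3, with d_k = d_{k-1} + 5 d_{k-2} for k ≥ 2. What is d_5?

68

d_2 = 3 + 5(-1) = -2
d_3 = (-2) + 5(3) = 13
d_4 = 13 + 5(-2) = 3
d_5 = 3 + 5(13) = 68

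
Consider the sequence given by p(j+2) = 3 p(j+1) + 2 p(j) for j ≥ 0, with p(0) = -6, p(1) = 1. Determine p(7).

-4177

p(2) = 3*1 + 2*(-6) = -9
p(3) = 3*(-9) + 2*1 = -25
p(4) = 3*(-25) + 2*(-9) = -93
p(5) = 3*(-93) + 2*(-25) = -329
p(6) = 3*(-329) + 2*(-93) = -1173
p(7) = 3*(-1173) + 2*(-329) = -4177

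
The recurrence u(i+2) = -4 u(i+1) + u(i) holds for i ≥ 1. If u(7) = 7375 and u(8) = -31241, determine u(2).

Rearranging, u(i-2) = u(i) + 4 u(i-1).
u(6) = -31241 + 4·7375 = -1741
u(5) = 7375 + 4·(-1741) = 411
u(4) = -1741 + 4·411 = -97
u(3) = 411 + 4·(-97) = 23
u(2) = -97 + 4·23 = -5

-5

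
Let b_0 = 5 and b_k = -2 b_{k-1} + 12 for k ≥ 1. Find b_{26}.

67108868

The fixed point is 12/(1 + 2) = 4, so b_k - 4 = -2(b_{k-1} - 4).
Hence b_k = 1·(-2)^k + 4.
b_{26} = 1·(-2)^{26} + 4 = 1·67108864 + 4 = 67108868.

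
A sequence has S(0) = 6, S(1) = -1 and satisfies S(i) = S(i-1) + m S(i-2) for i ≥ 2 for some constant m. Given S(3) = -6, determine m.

-1

S(2) = -1 + 6m
S(3) = -1 + 5m
So -1 + 5m = -6, giving m = -1.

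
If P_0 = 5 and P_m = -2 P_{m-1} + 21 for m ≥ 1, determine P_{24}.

The fixed point is 21/(1 + 2) = 7, so P_m - 7 = -2(P_{m-1} - 7).
Hence P_m = -2·(-2)^m + 7.
P_{24} = -2·(-2)^{24} + 7 = -2·16777216 + 7 = -33554425.

-33554425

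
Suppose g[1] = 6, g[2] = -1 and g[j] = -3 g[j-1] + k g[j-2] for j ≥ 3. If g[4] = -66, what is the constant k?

g[3] = 3 + 6k
g[4] = -9 - 19k
So -9 - 19k = -66, giving k = 3.

3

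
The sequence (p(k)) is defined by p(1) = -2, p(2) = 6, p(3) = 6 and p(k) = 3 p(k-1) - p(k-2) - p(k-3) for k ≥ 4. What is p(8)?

p(4) = 3(6) - 6 - (-2) = 14
p(5) = 3(14) - 6 - 6 = 30
p(6) = 3(30) - 14 - 6 = 70
p(7) = 3(70) - 30 - 14 = 166
p(8) = 3(166) - 70 - 30 = 398

398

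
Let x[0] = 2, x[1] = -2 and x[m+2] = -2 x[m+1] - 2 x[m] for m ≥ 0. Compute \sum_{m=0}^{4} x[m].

-4

x[2] = -2*(-2) - 2*2 = 0
x[3] = -2*0 - 2*(-2) = 4
x[4] = -2*4 - 2*0 = -8
Sum = 2 + (-2) + 0 + 4 + (-8) = -4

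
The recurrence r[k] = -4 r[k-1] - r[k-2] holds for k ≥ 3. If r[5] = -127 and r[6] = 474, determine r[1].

1

Rearranging, r[k-2] = -(r[k] + 4 r[k-1]).
r[4] = -(474 + 4·(-127)) = 34
r[3] = -(-127 + 4·34) = -9
r[2] = -(34 + 4·(-9)) = 2
r[1] = -(-9 + 4·2) = 1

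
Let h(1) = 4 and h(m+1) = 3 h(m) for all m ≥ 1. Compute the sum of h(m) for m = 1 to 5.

h(2) = 3·4 = 12
h(3) = 3·12 = 36
h(4) = 3·36 = 108
h(5) = 3·108 = 324
Sum = 4 + 12 + 36 + 108 + 324 = 484

484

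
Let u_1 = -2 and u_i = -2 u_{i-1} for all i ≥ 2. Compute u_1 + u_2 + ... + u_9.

u_2 = -2(-2) = 4
u_3 = -2(4) = -8
u_4 = -2(-8) = 16
u_5 = -2(16) = -32
u_6 = -2(-32) = 64
u_7 = -2(64) = -128
u_8 = -2(-128) = 256
u_9 = -2(256) = -512
Sum = (-2) + 4 + (-8) + 16 + (-32) + 64 + (-128) + 256 + (-512) = -342

-342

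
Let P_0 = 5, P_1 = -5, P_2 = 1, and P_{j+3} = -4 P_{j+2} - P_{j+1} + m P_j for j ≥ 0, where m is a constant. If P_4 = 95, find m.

P_3 = 1 + 5m
P_4 = -5 - 25m
So -5 - 25m = 95, giving m = -4.

-4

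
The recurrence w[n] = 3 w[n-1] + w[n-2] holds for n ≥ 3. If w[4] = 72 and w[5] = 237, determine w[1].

Rearranging, w[n-2] = w[n] - 3 w[n-1].
w[3] = 237 - 3(72) = 21
w[2] = 72 - 3(21) = 9
w[1] = 21 - 3(9) = -6

-6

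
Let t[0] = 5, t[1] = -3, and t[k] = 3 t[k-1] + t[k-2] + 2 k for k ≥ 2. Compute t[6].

221

t[2] = 3·(-3) + 5 + 4 = 0
t[3] = 3·0 + (-3) + 6 = 3
t[4] = 3·3 + 0 + 8 = 17
t[5] = 3·17 + 3 + 10 = 64
t[6] = 3·64 + 17 + 12 = 221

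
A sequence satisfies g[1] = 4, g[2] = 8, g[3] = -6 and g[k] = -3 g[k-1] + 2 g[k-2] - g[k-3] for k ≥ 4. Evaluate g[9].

g[4] = -3·(-6) + 2·8 - 4 = 30
g[5] = -3·30 + 2·(-6) - 8 = -110
g[6] = -3·(-110) + 2·30 - (-6) = 396
g[7] = -3·396 + 2·(-110) - 30 = -1438
g[8] = -3·(-1438) + 2·396 - (-110) = 5216
g[9] = -3·5216 + 2·(-1438) - 396 = -18920

-18920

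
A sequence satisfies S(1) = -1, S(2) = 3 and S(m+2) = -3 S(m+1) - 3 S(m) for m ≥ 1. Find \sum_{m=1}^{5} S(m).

-4

S(3) = -3·3 - 3·(-1) = -6
S(4) = -3·(-6) - 3·3 = 9
S(5) = -3·9 - 3·(-6) = -9
Sum = (-1) + 3 + (-6) + 9 + (-9) = -4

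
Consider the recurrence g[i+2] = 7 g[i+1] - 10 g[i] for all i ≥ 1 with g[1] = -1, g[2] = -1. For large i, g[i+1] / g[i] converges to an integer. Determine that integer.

5

The characteristic equation is r^2 - 7r + 10 = 0, which factors as (r - 5)(r - 2) = 0.
So the roots are 5 and 2. Since |5| > |2| and the coefficient of 5^i is non-zero, the ratio tends to 5.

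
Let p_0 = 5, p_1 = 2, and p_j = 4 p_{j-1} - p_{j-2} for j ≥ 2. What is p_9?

p_2 = 4*2 - 5 = 3
p_3 = 4*3 - 2 = 10
p_4 = 4*10 - 3 = 37
p_5 = 4*37 - 10 = 138
p_6 = 4*138 - 37 = 515
p_7 = 4*515 - 138 = 1922
p_8 = 4*1922 - 515 = 7173
p_9 = 4*7173 - 1922 = 26770

26770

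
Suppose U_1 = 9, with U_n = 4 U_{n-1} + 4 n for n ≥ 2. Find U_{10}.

3174840

U_2 = 4(9) + 8 = 44
U_3 = 4(44) + 12 = 188
U_4 = 4(188) + 16 = 768
U_5 = 4(768) + 20 = 3092
U_6 = 4(3092) + 24 = 12392
U_7 = 4(12392) + 28 = 49596
U_8 = 4(49596) + 32 = 198416
U_9 = 4(198416) + 36 = 793700
U_{10} = 4(793700) + 40 = 3174840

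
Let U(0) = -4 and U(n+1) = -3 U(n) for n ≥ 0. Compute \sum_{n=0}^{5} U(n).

728

U(1) = -3*(-4) = 12
U(2) = -3*12 = -36
U(3) = -3*(-36) = 108
U(4) = -3*108 = -324
U(5) = -3*(-324) = 972
Sum = (-4) + 12 + (-36) + 108 + (-324) + 972 = 728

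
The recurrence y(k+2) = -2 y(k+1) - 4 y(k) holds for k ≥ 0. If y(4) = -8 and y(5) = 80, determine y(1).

-1

Rearranging, y(k-2) = (y(k) + 2 y(k-1)) / -4.
y(3) = (80 + 2(-8)) / -4 = 64/-4 = -16
y(2) = (-8 + 2(-16)) / -4 = -40/-4 = 10
y(1) = (-16 + 2(10)) / -4 = 4/-4 = -1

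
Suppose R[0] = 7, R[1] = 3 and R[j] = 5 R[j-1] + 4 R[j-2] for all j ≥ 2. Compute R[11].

255722147

R[2] = 5*3 + 4*7 = 43
R[3] = 5*43 + 4*3 = 227
R[4] = 5*227 + 4*43 = 1307
R[5] = 5*1307 + 4*227 = 7443
R[6] = 5*7443 + 4*1307 = 42443
R[7] = 5*42443 + 4*7443 = 241987
R[8] = 5*241987 + 4*42443 = 1379707
R[9] = 5*1379707 + 4*241987 = 7866483
R[10] = 5*7866483 + 4*1379707 = 44851243
R[11] = 5*44851243 + 4*7866483 = 255722147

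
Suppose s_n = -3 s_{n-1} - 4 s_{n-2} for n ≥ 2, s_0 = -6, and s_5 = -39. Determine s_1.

Let s_1 = z.
s_2 = 24 - 3z
s_3 = -72 + 5z
s_4 = 120 - 3z
s_5 = -72 - 11z
So -72 - 11z = -39, giving z = -3.

-3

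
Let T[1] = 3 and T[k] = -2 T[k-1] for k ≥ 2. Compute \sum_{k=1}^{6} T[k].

-63

T[2] = -2(3) = -6
T[3] = -2(-6) = 12
T[4] = -2(12) = -24
T[5] = -2(-24) = 48
T[6] = -2(48) = -96
Sum = 3 + (-6) + 12 + (-24) + 48 + (-96) = -63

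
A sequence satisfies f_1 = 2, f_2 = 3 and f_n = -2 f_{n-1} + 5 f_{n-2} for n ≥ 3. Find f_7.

-16

f_3 = -2(3) + 5(2) = 4
f_4 = -2(4) + 5(3) = 7
f_5 = -2(7) + 5(4) = 6
f_6 = -2(6) + 5(7) = 23
f_7 = -2(23) + 5(6) = -16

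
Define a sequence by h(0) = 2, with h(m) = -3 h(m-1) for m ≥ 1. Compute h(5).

-486

h(1) = -3(2) = -6
h(2) = -3(-6) = 18
h(3) = -3(18) = -54
h(4) = -3(-54) = 162
h(5) = -3(162) = -486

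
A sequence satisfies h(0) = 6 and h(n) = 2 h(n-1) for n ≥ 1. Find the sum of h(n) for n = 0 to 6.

762

h(1) = 2*6 = 12
h(2) = 2*12 = 24
h(3) = 2*24 = 48
h(4) = 2*48 = 96
h(5) = 2*96 = 192
h(6) = 2*192 = 384
Sum = 6 + 12 + 24 + 48 + 96 + 192 + 384 = 762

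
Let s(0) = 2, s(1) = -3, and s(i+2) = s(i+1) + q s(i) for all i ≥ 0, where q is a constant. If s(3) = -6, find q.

s(2) = -3 + 2q
s(3) = -3 - q
So -3 - q = -6, giving q = 3.

3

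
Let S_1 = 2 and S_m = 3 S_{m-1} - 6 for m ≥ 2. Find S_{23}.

-31381059606

The fixed point is -6/(1 - 3) = 3, so S_m - 3 = 3(S_{m-1} - 3).
Hence S_m = -1·3^{m-1} + 3.
S_{23} = -1·3^{22} + 3 = -1·31381059609 + 3 = -31381059606.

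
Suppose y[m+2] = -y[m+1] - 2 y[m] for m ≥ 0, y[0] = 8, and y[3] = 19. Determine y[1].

Let y[1] = x.
y[2] = -16 - x
y[3] = 16 - x
So 16 - x = 19, giving x = -3.

-3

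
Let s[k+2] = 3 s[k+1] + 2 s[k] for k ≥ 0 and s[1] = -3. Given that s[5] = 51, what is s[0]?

Let s[0] = y.
s[2] = -9 + 2y
s[3] = -33 + 6y
s[4] = -117 + 22y
s[5] = -417 + 78y
So -417 + 78y = 51, giving y = 6.

6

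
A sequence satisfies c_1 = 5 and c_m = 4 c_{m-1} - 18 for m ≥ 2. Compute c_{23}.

The fixed point is -18/(1 - 4) = 6, so c_m - 6 = 4(c_{m-1} - 6).
Hence c_m = -1·4^{m-1} + 6.
c_{23} = -1·4^{22} + 6 = -1·17592186044416 + 6 = -17592186044410.

-17592186044410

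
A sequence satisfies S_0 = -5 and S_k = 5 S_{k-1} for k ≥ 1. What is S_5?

S_1 = 5*(-5) = -25
S_2 = 5*(-25) = -125
S_3 = 5*(-125) = -625
S_4 = 5*(-625) = -3125
S_5 = 5*(-3125) = -15625

-15625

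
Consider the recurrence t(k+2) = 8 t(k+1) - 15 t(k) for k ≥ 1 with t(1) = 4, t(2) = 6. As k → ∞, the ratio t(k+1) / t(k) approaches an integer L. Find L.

5

The characteristic equation is r^2 - 8r + 15 = 0, which factors as (r - 5)(r - 3) = 0.
So the roots are 5 and 3. Since |5| > |3| and the coefficient of 5^k is non-zero, the ratio tends to 5.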